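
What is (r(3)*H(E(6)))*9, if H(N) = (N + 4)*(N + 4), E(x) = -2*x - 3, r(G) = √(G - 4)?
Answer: 1089*I ≈ 1089.0*I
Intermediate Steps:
r(G) = √(-4 + G)
E(x) = -3 - 2*x
H(N) = (4 + N)² (H(N) = (4 + N)*(4 + N) = (4 + N)²)
(r(3)*H(E(6)))*9 = (√(-4 + 3)*(4 + (-3 - 2*6))²)*9 = (√(-1)*(4 + (-3 - 12))²)*9 = (I*(4 - 15)²)*9 = (I*(-11)²)*9 = (I*121)*9 = (121*I)*9 = 1089*I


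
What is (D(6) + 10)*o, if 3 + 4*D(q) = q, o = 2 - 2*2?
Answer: -43/2 ≈ -21.500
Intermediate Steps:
o = -2 (o = 2 - 4 = -2)
D(q) = -¾ + q/4
(D(6) + 10)*o = ((-¾ + (¼)*6) + 10)*(-2) = ((-¾ + 3/2) + 10)*(-2) = (¾ + 10)*(-2) = (43/4)*(-2) = -43/2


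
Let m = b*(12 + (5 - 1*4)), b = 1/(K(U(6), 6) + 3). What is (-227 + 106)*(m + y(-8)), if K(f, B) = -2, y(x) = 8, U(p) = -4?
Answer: -2541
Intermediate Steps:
b = 1 (b = 1/(-2 + 3) = 1/1 = 1)
m = 13 (m = 1*(12 + (5 - 1*4)) = 1*(12 + (5 - 4)) = 1*(12 + 1) = 1*13 = 13)
(-227 + 106)*(m + y(-8)) = (-227 + 106)*(13 + 8) = -121*21 = -2541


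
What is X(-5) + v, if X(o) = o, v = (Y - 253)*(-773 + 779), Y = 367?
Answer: 679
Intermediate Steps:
v = 684 (v = (367 - 253)*(-773 + 779) = 114*6 = 684)
X(-5) + v = -5 + 684 = 679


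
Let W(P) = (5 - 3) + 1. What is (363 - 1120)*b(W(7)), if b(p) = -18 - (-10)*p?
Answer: -9084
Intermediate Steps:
W(P) = 3 (W(P) = 2 + 1 = 3)
b(p) = -18 + 10*p
(363 - 1120)*b(W(7)) = (363 - 1120)*(-18 + 10*3) = -757*(-18 + 30) = -757*12 = -9084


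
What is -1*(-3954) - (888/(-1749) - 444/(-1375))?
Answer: 288161218/72875 ≈ 3954.2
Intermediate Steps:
-1*(-3954) - (888/(-1749) - 444/(-1375)) = 3954 - (888*(-1/1749) - 444*(-1/1375)) = 3954 - (-296/583 + 444/1375) = 3954 - 1*(-13468/72875) = 3954 + 13468/72875 = 288161218/72875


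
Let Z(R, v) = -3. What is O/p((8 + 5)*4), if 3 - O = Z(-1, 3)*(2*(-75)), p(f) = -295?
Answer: 447/295 ≈ 1.5153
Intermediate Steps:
O = -447 (O = 3 - (-3)*2*(-75) = 3 - (-3)*(-150) = 3 - 1*450 = 3 - 450 = -447)
O/p((8 + 5)*4) = -447/(-295) = -447*(-1/295) = 447/295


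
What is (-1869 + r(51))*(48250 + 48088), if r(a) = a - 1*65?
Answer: -181404454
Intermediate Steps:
r(a) = -65 + a (r(a) = a - 65 = -65 + a)
(-1869 + r(51))*(48250 + 48088) = (-1869 + (-65 + 51))*(48250 + 48088) = (-1869 - 14)*96338 = -1883*96338 = -181404454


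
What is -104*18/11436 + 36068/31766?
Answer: 14708654/15136499 ≈ 0.97173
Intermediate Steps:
-104*18/11436 + 36068/31766 = -1872*1/11436 + 36068*(1/31766) = -156/953 + 18034/15883 = 14708654/15136499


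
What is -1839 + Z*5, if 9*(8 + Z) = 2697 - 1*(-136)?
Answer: -2746/9 ≈ -305.11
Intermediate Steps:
Z = 2761/9 (Z = -8 + (2697 - 1*(-136))/9 = -8 + (2697 + 136)/9 = -8 + (1/9)*2833 = -8 + 2833/9 = 2761/9 ≈ 306.78)
-1839 + Z*5 = -1839 + (2761/9)*5 = -1839 + 13805/9 = -2746/9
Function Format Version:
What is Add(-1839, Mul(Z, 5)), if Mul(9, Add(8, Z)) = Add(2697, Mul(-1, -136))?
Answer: Rational(-2746, 9) ≈ -305.11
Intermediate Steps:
Z = Rational(2761, 9) (Z = Add(-8, Mul(Rational(1, 9), Add(2697, Mul(-1, -136)))) = Add(-8, Mul(Rational(1, 9), Add(2697, 136))) = Add(-8, Mul(Rational(1, 9), 2833)) = Add(-8, Rational(2833, 9)) = Rational(2761, 9) ≈ 306.78)
Add(-1839, Mul(Z, 5)) = Add(-1839, Mul(Rational(2761, 9), 5)) = Add(-1839, Rational(13805, 9)) = Rational(-2746, 9)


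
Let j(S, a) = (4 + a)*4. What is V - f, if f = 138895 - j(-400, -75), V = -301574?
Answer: -440753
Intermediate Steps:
j(S, a) = 16 + 4*a
f = 139179 (f = 138895 - (16 + 4*(-75)) = 138895 - (16 - 300) = 138895 - 1*(-284) = 138895 + 284 = 139179)
V - f = -301574 - 1*139179 = -301574 - 139179 = -440753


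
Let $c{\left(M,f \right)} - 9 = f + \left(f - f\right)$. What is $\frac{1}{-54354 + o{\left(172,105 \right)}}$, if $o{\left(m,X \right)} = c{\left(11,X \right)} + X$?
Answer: $- \frac{1}{54135} \approx -1.8472 \cdot 10^{-5}$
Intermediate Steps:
$c{\left(M,f \right)} = 9 + f$ ($c{\left(M,f \right)} = 9 + \left(f + \left(f - f\right)\right) = 9 + \left(f + 0\right) = 9 + f$)
$o{\left(m,X \right)} = 9 + 2 X$ ($o{\left(m,X \right)} = \left(9 + X\right) + X = 9 + 2 X$)
$\frac{1}{-54354 + o{\left(172,105 \right)}} = \frac{1}{-54354 + \left(9 + 2 \cdot 105\right)} = \frac{1}{-54354 + \left(9 + 210\right)} = \frac{1}{-54354 + 219} = \frac{1}{-54135} = - \frac{1}{54135}$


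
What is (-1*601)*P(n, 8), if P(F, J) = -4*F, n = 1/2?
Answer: 1202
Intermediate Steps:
n = ½ ≈ 0.50000
(-1*601)*P(n, 8) = (-1*601)*(-4*½) = -601*(-2) = 1202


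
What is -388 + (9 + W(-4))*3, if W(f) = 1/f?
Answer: -1447/4 ≈ -361.75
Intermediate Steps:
-388 + (9 + W(-4))*3 = -388 + (9 + 1/(-4))*3 = -388 + (9 - 1/4)*3 = -388 + (35/4)*3 = -388 + 105/4 = -1447/4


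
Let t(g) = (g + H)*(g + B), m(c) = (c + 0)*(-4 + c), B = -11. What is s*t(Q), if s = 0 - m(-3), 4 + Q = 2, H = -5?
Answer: -1911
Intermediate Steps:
Q = -2 (Q = -4 + 2 = -2)
m(c) = c*(-4 + c)
t(g) = (-11 + g)*(-5 + g) (t(g) = (g - 5)*(g - 11) = (-5 + g)*(-11 + g) = (-11 + g)*(-5 + g))
s = -21 (s = 0 - (-3)*(-4 - 3) = 0 - (-3)*(-7) = 0 - 1*21 = 0 - 21 = -21)
s*t(Q) = -21*(55 + (-2)² - 16*(-2)) = -21*(55 + 4 + 32) = -21*91 = -1911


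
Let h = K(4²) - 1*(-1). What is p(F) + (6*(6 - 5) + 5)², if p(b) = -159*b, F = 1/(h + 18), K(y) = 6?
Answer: 2866/25 ≈ 114.64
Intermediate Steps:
h = 7 (h = 6 - 1*(-1) = 6 + 1 = 7)
F = 1/25 (F = 1/(7 + 18) = 1/25 ≈ 0.040000)
p(F) + (6*(6 - 5) + 5)² = -159*1/25 + (6*(6 - 5) + 5)² = -159/25 + (6*1 + 5)² = -159/25 + (6 + 5)² = -159/25 + 11² = -159/25 + 121 = 2866/25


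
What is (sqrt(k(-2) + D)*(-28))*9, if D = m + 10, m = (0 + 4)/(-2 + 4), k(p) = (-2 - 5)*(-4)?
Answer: -504*sqrt(10) ≈ -1593.8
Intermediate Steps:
k(p) = 28 (k(p) = -7*(-4) = 28)
m = 2 (m = 4/2 = 4*(1/2) = 2)
D = 12 (D = 2 + 10 = 12)
(sqrt(k(-2) + D)*(-28))*9 = (sqrt(28 + 12)*(-28))*9 = (sqrt(40)*(-28))*9 = ((2*sqrt(10))*(-28))*9 = -56*sqrt(10)*9 = -504*sqrt(10)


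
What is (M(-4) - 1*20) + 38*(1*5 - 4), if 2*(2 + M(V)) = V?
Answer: 14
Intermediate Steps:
M(V) = -2 + V/2
(M(-4) - 1*20) + 38*(1*5 - 4) = ((-2 + (½)*(-4)) - 1*20) + 38*(1*5 - 4) = ((-2 - 2) - 20) + 38*(5 - 4) = (-4 - 20) + 38*1 = -24 + 38 = 14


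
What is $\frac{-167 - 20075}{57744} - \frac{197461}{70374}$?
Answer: $- \frac{1068891541}{338639688} \approx -3.1564$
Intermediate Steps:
$\frac{-167 - 20075}{57744} - \frac{197461}{70374} = \left(-167 - 20075\right) \frac{1}{57744} - \frac{197461}{70374} = \left(-20242\right) \frac{1}{57744} - \frac{197461}{70374} = - \frac{10121}{28872} - \frac{197461}{70374} = - \frac{1068891541}{338639688}$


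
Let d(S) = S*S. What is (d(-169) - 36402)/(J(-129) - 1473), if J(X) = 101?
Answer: 7841/1372 ≈ 5.7150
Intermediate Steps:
d(S) = S²
(d(-169) - 36402)/(J(-129) - 1473) = ((-169)² - 36402)/(101 - 1473) = (28561 - 36402)/(-1372) = -7841*(-1/1372) = 7841/1372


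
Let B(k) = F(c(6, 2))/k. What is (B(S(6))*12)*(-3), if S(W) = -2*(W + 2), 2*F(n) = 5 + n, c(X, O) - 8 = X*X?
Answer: 441/8 ≈ 55.125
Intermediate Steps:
c(X, O) = 8 + X² (c(X, O) = 8 + X*X = 8 + X²)
F(n) = 5/2 + n/2 (F(n) = (5 + n)/2 = 5/2 + n/2)
S(W) = -4 - 2*W (S(W) = -2*(2 + W) = -4 - 2*W)
B(k) = 49/(2*k) (B(k) = (5/2 + (8 + 6²)/2)/k = (5/2 + (8 + 36)/2)/k = (5/2 + (½)*44)/k = (5/2 + 22)/k = 49/(2*k))
(B(S(6))*12)*(-3) = ((49/(2*(-4 - 2*6)))*12)*(-3) = ((49/(2*(-4 - 12)))*12)*(-3) = (((49/2)/(-16))*12)*(-3) = (((49/2)*(-1/16))*12)*(-3) = -49/32*12*(-3) = -147/8*(-3) = 441/8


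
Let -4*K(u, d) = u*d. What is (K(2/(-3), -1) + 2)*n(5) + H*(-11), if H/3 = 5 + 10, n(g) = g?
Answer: -2915/6 ≈ -485.83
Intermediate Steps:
K(u, d) = -d*u/4 (K(u, d) = -u*d/4 = -d*u/4)
H = 45 (H = 3*(5 + 10) = 3*15 = 45)
(K(2/(-3), -1) + 2)*n(5) + H*(-11) = (-1/4*(-1)*2/(-3) + 2)*5 + 45*(-11) = (-1/4*(-1)*2*(-1/3) + 2)*5 - 495 = (-1/4*(-1)*(-2/3) + 2)*5 - 495 = (-1/6 + 2)*5 - 495 = (11/6)*5 - 495 = 55/6 - 495 = -2915/6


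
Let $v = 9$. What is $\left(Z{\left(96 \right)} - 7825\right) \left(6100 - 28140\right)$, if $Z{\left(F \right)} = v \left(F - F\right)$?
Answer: $172463000$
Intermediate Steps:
$Z{\left(F \right)} = 0$ ($Z{\left(F \right)} = 9 \left(F - F\right) = 9 \cdot 0 = 0$)
$\left(Z{\left(96 \right)} - 7825\right) \left(6100 - 28140\right) = \left(0 - 7825\right) \left(6100 - 28140\right) = \left(-7825\right) \left(-22040\right) = 172463000$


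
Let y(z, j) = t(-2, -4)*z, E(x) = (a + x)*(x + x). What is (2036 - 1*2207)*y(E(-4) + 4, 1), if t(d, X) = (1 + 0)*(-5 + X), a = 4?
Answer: 6156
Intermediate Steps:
t(d, X) = -5 + X (t(d, X) = 1*(-5 + X) = -5 + X)
E(x) = 2*x*(4 + x) (E(x) = (4 + x)*(x + x) = (4 + x)*(2*x) = 2*x*(4 + x))
y(z, j) = -9*z (y(z, j) = (-5 - 4)*z = -9*z)
(2036 - 1*2207)*y(E(-4) + 4, 1) = (2036 - 1*2207)*(-9*(2*(-4)*(4 - 4) + 4)) = (2036 - 2207)*(-9*(2*(-4)*0 + 4)) = -(-1539)*(0 + 4) = -(-1539)*4 = -171*(-36) = 6156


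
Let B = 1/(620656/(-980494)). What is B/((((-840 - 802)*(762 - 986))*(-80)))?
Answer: 490247/9131289681920 ≈ 5.3689e-8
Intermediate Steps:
B = -490247/310328 (B = 1/(620656*(-1/980494)) = 1/(-310328/490247) = -490247/310328 ≈ -1.5798)
B/((((-840 - 802)*(762 - 986))*(-80))) = -490247*(-1/(80*(-840 - 802)*(762 - 986)))/310328 = -490247/(310328*(-1642*(-224)*(-80))) = -490247/(310328*(367808*(-80))) = -490247/310328/(-29424640) = -490247/310328*(-1/29424640) = 490247/9131289681920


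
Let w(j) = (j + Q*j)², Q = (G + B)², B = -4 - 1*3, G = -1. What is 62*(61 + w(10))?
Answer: 26198782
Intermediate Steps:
B = -7 (B = -4 - 3 = -7)
Q = 64 (Q = (-1 - 7)² = (-8)² = 64)
w(j) = 4225*j² (w(j) = (j + 64*j)² = (65*j)² = 4225*j²)
62*(61 + w(10)) = 62*(61 + 4225*10²) = 62*(61 + 4225*100) = 62*(61 + 422500) = 62*422561 = 26198782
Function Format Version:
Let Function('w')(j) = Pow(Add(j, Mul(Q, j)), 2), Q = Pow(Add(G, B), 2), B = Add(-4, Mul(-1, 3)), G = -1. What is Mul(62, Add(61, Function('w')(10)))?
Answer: 26198782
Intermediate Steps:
B = -7 (B = Add(-4, -3) = -7)
Q = 64 (Q = Pow(Add(-1, -7), 2) = Pow(-8, 2) = 64)
Function('w')(j) = Mul(4225, Pow(j, 2)) (Function('w')(j) = Pow(Add(j, Mul(64, j)), 2) = Pow(Mul(65, j), 2) = Mul(4225, Pow(j, 2)))
Mul(62, Add(61, Function('w')(10))) = Mul(62, Add(61, Mul(4225, Pow(10, 2)))) = Mul(62, Add(61, Mul(4225, 100))) = Mul(62, Add(61, 422500)) = Mul(62, 422561) = 26198782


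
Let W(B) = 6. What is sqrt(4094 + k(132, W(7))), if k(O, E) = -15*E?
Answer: 2*sqrt(1001) ≈ 63.277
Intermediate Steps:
sqrt(4094 + k(132, W(7))) = sqrt(4094 - 15*6) = sqrt(4094 - 90) = sqrt(4004) = 2*sqrt(1001)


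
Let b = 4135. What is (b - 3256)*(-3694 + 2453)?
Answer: -1090839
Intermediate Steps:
(b - 3256)*(-3694 + 2453) = (4135 - 3256)*(-3694 + 2453) = 879*(-1241) = -1090839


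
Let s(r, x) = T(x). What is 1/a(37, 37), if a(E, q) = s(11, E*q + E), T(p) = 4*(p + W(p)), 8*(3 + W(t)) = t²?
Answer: 1/994030 ≈ 1.0060e-6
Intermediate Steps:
W(t) = -3 + t²/8
T(p) = -12 + p²/2 + 4*p (T(p) = 4*(p + (-3 + p²/8)) = 4*(-3 + p + p²/8) = -12 + p²/2 + 4*p)
s(r, x) = -12 + x²/2 + 4*x
a(E, q) = -12 + (E + E*q)²/2 + 4*E + 4*E*q (a(E, q) = -12 + (E*q + E)²/2 + 4*(E*q + E) = -12 + (E + E*q)²/2 + 4*(E + E*q) = -12 + (E + E*q)²/2 + (4*E + 4*E*q) = -12 + (E + E*q)²/2 + 4*E + 4*E*q)
1/a(37, 37) = 1/(-12 + (½)*37²*(1 + 37)² + 4*37*(1 + 37)) = 1/(-12 + (½)*1369*38² + 4*37*38) = 1/(-12 + (½)*1369*1444 + 5624) = 1/(-12 + 988418 + 5624) = 1/994030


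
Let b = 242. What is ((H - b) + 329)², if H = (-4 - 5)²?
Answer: 28224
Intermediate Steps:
H = 81 (H = (-9)² = 81)
((H - b) + 329)² = ((81 - 1*242) + 329)² = ((81 - 242) + 329)² = (-161 + 329)² = 168² = 28224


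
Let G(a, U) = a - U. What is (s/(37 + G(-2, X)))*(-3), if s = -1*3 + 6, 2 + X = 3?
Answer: -9/34 ≈ -0.26471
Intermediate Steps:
X = 1 (X = -2 + 3 = 1)
s = 3 (s = -3 + 6 = 3)
(s/(37 + G(-2, X)))*(-3) = (3/(37 + (-2 - 1*1)))*(-3) = (3/(37 + (-2 - 1)))*(-3) = (3/(37 - 3))*(-3) = (3/34)*(-3) = -9/34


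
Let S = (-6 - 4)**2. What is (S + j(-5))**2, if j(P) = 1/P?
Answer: 249001/25 ≈ 9960.0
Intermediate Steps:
S = 100 (S = (-10)**2 = 100)
(S + j(-5))**2 = (100 + 1/(-5))**2 = (100 - 1/5)**2 = (499/5)**2 = 249001/25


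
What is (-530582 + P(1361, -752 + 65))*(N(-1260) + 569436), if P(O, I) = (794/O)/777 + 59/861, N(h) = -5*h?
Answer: -630695232167234552/2064637 ≈ -3.0548e+11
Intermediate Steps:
P(O, I) = 59/861 + 794/(777*O) (P(O, I) = (794/O)*(1/777) + 59*(1/861) = 794/(777*O) + 59/861 = 59/861 + 794/(777*O))
(-530582 + P(1361, -752 + 65))*(N(-1260) + 569436) = (-530582 + (1/31857)*(32554 + 2183*1361)/1361)*(-5*(-1260) + 569436) = (-530582 + (1/31857)*(1/1361)*(32554 + 2971063))*(6300 + 569436) = (-530582 + (1/31857)*(1/1361)*3003617)*575736 = (-530582 + 3003617/43357377)*575736 = -23004640799797/43357377*575736 = -630695232167234552/2064637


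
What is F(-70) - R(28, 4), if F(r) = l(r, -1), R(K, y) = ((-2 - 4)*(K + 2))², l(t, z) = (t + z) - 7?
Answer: -32478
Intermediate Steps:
l(t, z) = -7 + t + z
R(K, y) = (-12 - 6*K)² (R(K, y) = (-6*(2 + K))² = (-12 - 6*K)²)
F(r) = -8 + r (F(r) = -7 + r - 1 = -8 + r)
F(-70) - R(28, 4) = (-8 - 70) - 36*(2 + 28)² = -78 - 36*30² = -78 - 36*900 = -78 - 1*32400 = -78 - 32400 = -32478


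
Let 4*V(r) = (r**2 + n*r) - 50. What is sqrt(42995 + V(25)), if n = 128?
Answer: sqrt(175755)/2 ≈ 209.62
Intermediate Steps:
V(r) = -25/2 + 32*r + r**2/4 (V(r) = ((r**2 + 128*r) - 50)/4 = (-50 + r**2 + 128*r)/4 = -25/2 + 32*r + r**2/4)
sqrt(42995 + V(25)) = sqrt(42995 + (-25/2 + 32*25 + (1/4)*25**2)) = sqrt(42995 + (-25/2 + 800 + (1/4)*625)) = sqrt(42995 + (-25/2 + 800 + 625/4)) = sqrt(42995 + 3775/4) = sqrt(175755/4) = sqrt(175755)/2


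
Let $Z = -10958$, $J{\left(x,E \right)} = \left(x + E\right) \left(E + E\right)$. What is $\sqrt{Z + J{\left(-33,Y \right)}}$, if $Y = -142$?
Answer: $\sqrt{38742} \approx 196.83$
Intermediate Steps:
$J{\left(x,E \right)} = 2 E \left(E + x\right)$ ($J{\left(x,E \right)} = \left(E + x\right) 2 E = 2 E \left(E + x\right)$)
$\sqrt{Z + J{\left(-33,Y \right)}} = \sqrt{-10958 + 2 \left(-142\right) \left(-142 - 33\right)} = \sqrt{-10958 + 2 \left(-142\right) \left(-175\right)} = \sqrt{-10958 + 49700} = \sqrt{38742}$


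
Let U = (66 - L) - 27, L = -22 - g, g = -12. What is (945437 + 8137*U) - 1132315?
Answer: 211835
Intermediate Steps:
L = -10 (L = -22 - 1*(-12) = -22 + 12 = -10)
U = 49 (U = (66 - 1*(-10)) - 27 = (66 + 10) - 27 = 76 - 27 = 49)
(945437 + 8137*U) - 1132315 = (945437 + 8137*49) - 1132315 = (945437 + 398713) - 1132315 = 1344150 - 1132315 = 211835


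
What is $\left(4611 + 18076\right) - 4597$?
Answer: $18090$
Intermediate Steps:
$\left(4611 + 18076\right) - 4597 = 22687 - 4597 = 18090$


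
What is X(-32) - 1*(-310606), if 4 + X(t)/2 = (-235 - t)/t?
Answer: 4969771/16 ≈ 3.1061e+5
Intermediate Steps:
X(t) = -8 + 2*(-235 - t)/t (X(t) = -8 + 2*((-235 - t)/t) = -8 + 2*(-235 - t)/t)
X(-32) - 1*(-310606) = (-10 - 470/(-32)) - 1*(-310606) = (-10 - 470*(-1/32)) + 310606 = (-10 + 235/16) + 310606 = 75/16 + 310606 = 4969771/16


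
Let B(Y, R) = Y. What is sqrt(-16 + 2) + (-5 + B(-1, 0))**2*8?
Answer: 288 + I*sqrt(14) ≈ 288.0 + 3.7417*I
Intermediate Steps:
sqrt(-16 + 2) + (-5 + B(-1, 0))**2*8 = sqrt(-16 + 2) + (-5 - 1)**2*8 = sqrt(-14) + (-6)**2*8 = I*sqrt(14) + 36*8 = I*sqrt(14) + 288 = 288 + I*sqrt(14)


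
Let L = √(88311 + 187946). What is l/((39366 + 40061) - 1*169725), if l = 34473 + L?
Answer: -34473/90298 - √276257/90298 ≈ -0.38759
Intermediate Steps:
L = √276257 ≈ 525.60
l = 34473 + √276257 ≈ 34999.
l/((39366 + 40061) - 1*169725) = (34473 + √276257)/((39366 + 40061) - 1*169725) = (34473 + √276257)/(79427 - 169725) = (34473 + √276257)/(-90298) = (34473 + √276257)*(-1/90298) = -34473/90298 - √276257/90298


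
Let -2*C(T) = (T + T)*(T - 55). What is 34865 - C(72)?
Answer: 36089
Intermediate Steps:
C(T) = -T*(-55 + T) (C(T) = -(T + T)*(T - 55)/2 = -2*T*(-55 + T)/2 = -T*(-55 + T))
34865 - C(72) = 34865 - 72*(55 - 1*72) = 34865 - 72*(55 - 72) = 34865 - 72*(-17) = 34865 - 1*(-1224) = 34865 + 1224 = 36089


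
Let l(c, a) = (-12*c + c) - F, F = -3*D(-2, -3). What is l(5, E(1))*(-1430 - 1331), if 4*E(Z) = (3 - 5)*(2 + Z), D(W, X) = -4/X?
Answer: 140811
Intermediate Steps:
F = -4 (F = -(-12)/(-3) = -(-12)*(-1)/3 = -3*4/3 = -4)
E(Z) = -1 - Z/2 (E(Z) = ((3 - 5)*(2 + Z))/4 = (-2*(2 + Z))/4 = (-4 - 2*Z)/4 = -1 - Z/2)
l(c, a) = 4 - 11*c (l(c, a) = (-12*c + c) - 1*(-4) = -11*c + 4 = 4 - 11*c)
l(5, E(1))*(-1430 - 1331) = (4 - 11*5)*(-1430 - 1331) = (4 - 55)*(-2761) = -51*(-2761) = 140811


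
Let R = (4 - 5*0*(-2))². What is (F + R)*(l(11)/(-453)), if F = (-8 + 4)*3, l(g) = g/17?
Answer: -44/7701 ≈ -0.0057135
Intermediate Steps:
l(g) = g/17 (l(g) = g*(1/17) = g/17)
R = 16 (R = (4 + 0*(-2))² = (4 + 0)² = 4² = 16)
F = -12 (F = -4*3 = -12)
(F + R)*(l(11)/(-453)) = (-12 + 16)*(((1/17)*11)/(-453)) = 4*((11/17)*(-1/453)) = 4*(-11/7701) = -44/7701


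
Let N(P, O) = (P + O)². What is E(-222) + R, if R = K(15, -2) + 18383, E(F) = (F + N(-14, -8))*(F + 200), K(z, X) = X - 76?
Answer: 12541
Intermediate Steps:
N(P, O) = (O + P)²
K(z, X) = -76 + X
E(F) = (200 + F)*(484 + F) (E(F) = (F + (-8 - 14)²)*(F + 200) = (F + (-22)²)*(200 + F) = (F + 484)*(200 + F) = (484 + F)*(200 + F) = (200 + F)*(484 + F))
R = 18305 (R = (-76 - 2) + 18383 = -78 + 18383 = 18305)
E(-222) + R = (96800 + (-222)² + 684*(-222)) + 18305 = (96800 + 49284 - 151848) + 18305 = -5764 + 18305 = 12541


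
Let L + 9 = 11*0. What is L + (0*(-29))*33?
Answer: -9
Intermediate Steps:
L = -9 (L = -9 + 11*0 = -9 + 0 = -9)
L + (0*(-29))*33 = -9 + (0*(-29))*33 = -9 + 0*33 = -9 + 0 = -9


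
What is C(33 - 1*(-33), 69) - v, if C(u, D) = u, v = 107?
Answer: -41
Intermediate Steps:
C(33 - 1*(-33), 69) - v = (33 - 1*(-33)) - 1*107 = (33 + 33) - 107 = 66 - 107 = -41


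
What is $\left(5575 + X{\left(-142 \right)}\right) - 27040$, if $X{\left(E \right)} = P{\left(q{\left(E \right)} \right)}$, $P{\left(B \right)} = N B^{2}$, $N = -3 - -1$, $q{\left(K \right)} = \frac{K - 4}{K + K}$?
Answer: $- \frac{216415459}{10082} \approx -21466.0$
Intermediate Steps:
$q{\left(K \right)} = \frac{-4 + K}{2 K}$
$N = -2$ ($N = -3 + 1 = -2$)
$P{\left(B \right)} = - 2 B^{2}$
$X{\left(E \right)} = - \frac{\left(-4 + E\right)^{2}}{2 E^{2}}$ ($X{\left(E \right)} = - 2 \left(\frac{-4 + E}{2 E}\right)^{2} = - 2 \frac{\left(-4 + E\right)^{2}}{4 E^{2}} = - \frac{\left(-4 + E\right)^{2}}{2 E^{2}}$)
$\left(5575 + X{\left(-142 \right)}\right) - 27040 = \left(5575 - \frac{\left(-4 - 142\right)^{2}}{2 \cdot 20164}\right) - 27040 = \left(5575 - \frac{\left(-146\right)^{2}}{40328}\right) - 27040 = \left(5575 - \frac{1}{40328} \cdot 21316\right) - 27040 = \left(5575 - \frac{5329}{10082}\right) - 27040 = \frac{56201821}{10082} - 27040 = - \frac{216415459}{10082}$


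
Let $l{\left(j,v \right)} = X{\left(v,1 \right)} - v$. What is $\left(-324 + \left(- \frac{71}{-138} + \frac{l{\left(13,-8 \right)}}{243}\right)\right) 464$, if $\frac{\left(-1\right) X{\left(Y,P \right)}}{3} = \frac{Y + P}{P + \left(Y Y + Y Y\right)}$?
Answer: $- \frac{1335877112}{8901} \approx -1.5008 \cdot 10^{5}$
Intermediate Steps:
$X{\left(Y,P \right)} = - \frac{3 \left(P + Y\right)}{P + 2 Y^{2}}$ ($X{\left(Y,P \right)} = - 3 \frac{Y + P}{P + \left(Y Y + Y Y\right)} = - 3 \frac{P + Y}{P + \left(Y^{2} + Y^{2}\right)} = - 3 \frac{P + Y}{P + 2 Y^{2}} = - \frac{3 \left(P + Y\right)}{P + 2 Y^{2}}$)
$l{\left(j,v \right)} = - v + \frac{3 \left(-1 - v\right)}{1 + 2 v^{2}}$ ($l{\left(j,v \right)} = \frac{3 \left(\left(-1\right) 1 - v\right)}{1 + 2 v^{2}} - v = \frac{3 \left(-1 - v\right)}{1 + 2 v^{2}} - v = - v + \frac{3 \left(-1 - v\right)}{1 + 2 v^{2}}$)
$\left(-324 + \left(- \frac{71}{-138} + \frac{l{\left(13,-8 \right)}}{243}\right)\right) 464 = \left(-324 + \left(- \frac{71}{-138} + \frac{\frac{1}{1 + 2 \left(-8\right)^{2}} \left(-3 - -32 - 2 \left(-8\right)^{3}\right)}{243}\right)\right) 464 = \left(-324 + \left(\left(-71\right) \left(- \frac{1}{138}\right) + \frac{-3 + 32 - -1024}{1 + 2 \cdot 64} \cdot \frac{1}{243}\right)\right) 464 = \left(-324 + \left(\frac{71}{138} + \frac{-3 + 32 + 1024}{1 + 128} \cdot \frac{1}{243}\right)\right) 464 = \left(-324 + \left(\frac{71}{138} + \frac{1}{129} \cdot 1053 \cdot \frac{1}{243}\right)\right) 464 = \left(-324 + \left(\frac{71}{138} + \frac{351}{43} \cdot \frac{1}{243}\right)\right) 464 = \left(-324 + \left(\frac{71}{138} + \frac{13}{387}\right)\right) 464 = \left(-324 + \frac{9757}{17802}\right) 464 = \left(- \frac{5758091}{17802}\right) 464 = - \frac{1335877112}{8901}$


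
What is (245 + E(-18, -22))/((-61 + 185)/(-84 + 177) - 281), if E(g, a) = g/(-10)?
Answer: -3702/4195 ≈ -0.88248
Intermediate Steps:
E(g, a) = -g/10 (E(g, a) = g*(-⅒) = -g/10)
(245 + E(-18, -22))/((-61 + 185)/(-84 + 177) - 281) = (245 - ⅒*(-18))/((-61 + 185)/(-84 + 177) - 281) = (245 + 9/5)/(124/93 - 281) = 1234/(5*(124*(1/93) - 281)) = 1234/(5*(4/3 - 281)) = 1234/(5*(-839/3)) = (1234/5)*(-3/839) = -3702/4195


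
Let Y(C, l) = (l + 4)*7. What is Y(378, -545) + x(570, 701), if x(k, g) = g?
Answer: -3086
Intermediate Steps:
Y(C, l) = 28 + 7*l (Y(C, l) = (4 + l)*7 = 28 + 7*l)
Y(378, -545) + x(570, 701) = (28 + 7*(-545)) + 701 = (28 - 3815) + 701 = -3787 + 701 = -3086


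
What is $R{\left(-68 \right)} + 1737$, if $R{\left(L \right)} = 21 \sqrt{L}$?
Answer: $1737 + 42 i \sqrt{17} \approx 1737.0 + 173.17 i$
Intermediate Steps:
$R{\left(-68 \right)} + 1737 = 21 \sqrt{-68} + 1737 = 21 \cdot 2 i \sqrt{17} + 1737 = 42 i \sqrt{17} + 1737 = 1737 + 42 i \sqrt{17}$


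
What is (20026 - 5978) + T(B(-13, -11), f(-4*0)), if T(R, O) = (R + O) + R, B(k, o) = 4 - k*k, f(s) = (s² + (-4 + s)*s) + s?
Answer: 13718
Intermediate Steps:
f(s) = s + s² + s*(-4 + s) (f(s) = (s² + s*(-4 + s)) + s = s + s² + s*(-4 + s))
B(k, o) = 4 - k²
T(R, O) = O + 2*R (T(R, O) = (O + R) + R = O + 2*R)
(20026 - 5978) + T(B(-13, -11), f(-4*0)) = (20026 - 5978) + ((-4*0)*(-3 + 2*(-4*0)) + 2*(4 - 1*(-13)²)) = 14048 + (0*(-3 + 2*0) + 2*(4 - 1*169)) = 14048 + (0*(-3 + 0) + 2*(4 - 169)) = 14048 + (0*(-3) + 2*(-165)) = 14048 + (0 - 330) = 14048 - 330 = 13718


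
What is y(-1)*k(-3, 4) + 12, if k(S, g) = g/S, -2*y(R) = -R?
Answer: 38/3 ≈ 12.667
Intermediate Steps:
y(R) = R/2 (y(R) = -(-1)*R/2 = R/2)
y(-1)*k(-3, 4) + 12 = ((1/2)*(-1))*(4/(-3)) + 12 = -2*(-1)/3 + 12 = -1/2*(-4/3) + 12 = 2/3 + 12 = 38/3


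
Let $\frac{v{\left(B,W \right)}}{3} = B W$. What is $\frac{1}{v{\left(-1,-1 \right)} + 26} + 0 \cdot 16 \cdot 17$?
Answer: $\frac{1}{29} \approx 0.034483$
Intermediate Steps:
$v{\left(B,W \right)} = 3 B W$
$\frac{1}{v{\left(-1,-1 \right)} + 26} + 0 \cdot 16 \cdot 17 = \frac{1}{3 \left(-1\right) \left(-1\right) + 26} + 0 \cdot 16 \cdot 17 = \frac{1}{3 + 26} + 0 \cdot 17 = \frac{1}{29} + 0 = \frac{1}{29}$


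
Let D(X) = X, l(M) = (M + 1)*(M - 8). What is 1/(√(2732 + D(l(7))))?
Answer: √681/1362 ≈ 0.019160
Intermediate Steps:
l(M) = (1 + M)*(-8 + M)
1/(√(2732 + D(l(7)))) = 1/(√(2732 + (-8 + 7² - 7*7))) = 1/(√(2732 + (-8 + 49 - 49))) = 1/(√(2732 - 8)) = 1/(√2724) = 1/(2*√681) = √681/1362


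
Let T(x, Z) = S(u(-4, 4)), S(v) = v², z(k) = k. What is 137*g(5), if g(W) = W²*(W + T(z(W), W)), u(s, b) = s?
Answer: 71925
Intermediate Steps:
T(x, Z) = 16 (T(x, Z) = (-4)² = 16)
g(W) = W²*(16 + W) (g(W) = W²*(W + 16) = W²*(16 + W))
137*g(5) = 137*(5²*(16 + 5)) = 137*(25*21) = 137*525 = 71925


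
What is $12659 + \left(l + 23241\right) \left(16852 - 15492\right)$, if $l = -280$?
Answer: $31239619$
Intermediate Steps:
$12659 + \left(l + 23241\right) \left(16852 - 15492\right) = 12659 + \left(-280 + 23241\right) \left(16852 - 15492\right) = 12659 + 22961 \cdot 1360 = 12659 + 31226960 = 31239619$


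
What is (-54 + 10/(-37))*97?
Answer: -194776/37 ≈ -5264.2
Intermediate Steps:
(-54 + 10/(-37))*97 = (-54 + 10*(-1/37))*97 = (-54 - 10/37)*97 = -2008/37*97 = -194776/37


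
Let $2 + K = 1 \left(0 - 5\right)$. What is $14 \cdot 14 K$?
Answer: $-1372$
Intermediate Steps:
$K = -7$ ($K = -2 + 1 \left(0 - 5\right) = -2 + 1 \left(-5\right) = -2 - 5 = -7$)
$14 \cdot 14 K = 14 \cdot 14 \left(-7\right) = 196 \left(-7\right) = -1372$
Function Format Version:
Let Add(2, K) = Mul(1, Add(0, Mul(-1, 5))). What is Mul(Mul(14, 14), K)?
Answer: -1372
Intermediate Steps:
K = -7 (K = Add(-2, Mul(1, Add(0, Mul(-1, 5)))) = Add(-2, Mul(1, Add(0, -5))) = Add(-2, Mul(1, -5)) = Add(-2, -5) = -7)
Mul(Mul(14, 14), K) = Mul(Mul(14, 14), -7) = Mul(196, -7) = -1372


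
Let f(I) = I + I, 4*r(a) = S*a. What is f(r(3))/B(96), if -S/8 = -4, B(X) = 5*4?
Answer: 12/5 ≈ 2.4000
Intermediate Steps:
B(X) = 20
S = 32 (S = -8*(-4) = 32)
r(a) = 8*a (r(a) = (32*a)/4 = 8*a)
f(I) = 2*I
f(r(3))/B(96) = (2*(8*3))/20 = (2*24)*(1/20) = 48*(1/20) = 12/5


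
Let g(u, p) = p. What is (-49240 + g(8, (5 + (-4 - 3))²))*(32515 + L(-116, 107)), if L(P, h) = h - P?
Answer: -1611888168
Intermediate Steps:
(-49240 + g(8, (5 + (-4 - 3))²))*(32515 + L(-116, 107)) = (-49240 + (5 + (-4 - 3))²)*(32515 + (107 - 1*(-116))) = (-49240 + (5 - 7)²)*(32515 + (107 + 116)) = (-49240 + (-2)²)*(32515 + 223) = (-49240 + 4)*32738 = -49236*32738 = -1611888168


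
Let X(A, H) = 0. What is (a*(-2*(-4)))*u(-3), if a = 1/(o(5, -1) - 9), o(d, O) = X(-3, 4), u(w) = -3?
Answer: 8/3 ≈ 2.6667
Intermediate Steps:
o(d, O) = 0
a = -⅑ (a = 1/(0 - 9) = 1/(-9) = -⅑ ≈ -0.11111)
(a*(-2*(-4)))*u(-3) = -(-2)*(-4)/9*(-3) = -⅑*8*(-3) = -8/9*(-3) = 8/3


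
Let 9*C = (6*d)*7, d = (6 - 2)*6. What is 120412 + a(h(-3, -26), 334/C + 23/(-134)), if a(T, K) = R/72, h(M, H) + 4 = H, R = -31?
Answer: 8669633/72 ≈ 1.2041e+5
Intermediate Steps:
d = 24 (d = 4*6 = 24)
h(M, H) = -4 + H
C = 112 (C = ((6*24)*7)/9 = (144*7)/9 = (⅑)*1008 = 112)
a(T, K) = -31/72
120412 + a(h(-3, -26), 334/C + 23/(-134)) = 120412 - 31/72 = 8669633/72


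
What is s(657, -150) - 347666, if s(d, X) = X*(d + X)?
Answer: -423716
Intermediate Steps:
s(d, X) = X*(X + d)
s(657, -150) - 347666 = -150*(-150 + 657) - 347666 = -150*507 - 347666 = -76050 - 347666 = -423716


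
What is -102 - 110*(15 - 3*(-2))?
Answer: -2412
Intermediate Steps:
-102 - 110*(15 - 3*(-2)) = -102 - 110*(15 + 6) = -102 - 110*21 = -102 - 2310 = -2412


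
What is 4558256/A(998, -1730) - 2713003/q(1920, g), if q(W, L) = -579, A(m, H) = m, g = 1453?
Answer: 2673403609/288921 ≈ 9253.1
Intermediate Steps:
4558256/A(998, -1730) - 2713003/q(1920, g) = 4558256/998 - 2713003/(-579) = 4558256*(1/998) - 2713003*(-1/579) = 2279128/499 + 2713003/579 = 2673403609/288921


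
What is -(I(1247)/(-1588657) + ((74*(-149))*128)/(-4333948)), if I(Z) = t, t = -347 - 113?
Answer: -561027430644/1721289206959 ≈ -0.32593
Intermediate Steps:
t = -460
I(Z) = -460
-(I(1247)/(-1588657) + ((74*(-149))*128)/(-4333948)) = -(-460/(-1588657) + ((74*(-149))*128)/(-4333948)) = -(-460*(-1/1588657) - 11026*128*(-1/4333948)) = -(460/1588657 - 1411328*(-1/4333948)) = -(460/1588657 + 352832/1083487) = -1*561027430644/1721289206959 = -561027430644/1721289206959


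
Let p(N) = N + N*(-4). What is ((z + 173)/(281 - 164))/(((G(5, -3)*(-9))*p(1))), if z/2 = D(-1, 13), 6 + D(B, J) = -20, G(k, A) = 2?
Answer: 121/6318 ≈ 0.019152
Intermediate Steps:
D(B, J) = -26 (D(B, J) = -6 - 20 = -26)
z = -52 (z = 2*(-26) = -52)
p(N) = -3*N (p(N) = N - 4*N = -3*N)
((z + 173)/(281 - 164))/(((G(5, -3)*(-9))*p(1))) = ((-52 + 173)/(281 - 164))/(((2*(-9))*(-3*1))) = (121/117)/((-18*(-3))) = (121*(1/117))/54 = (121/117)*(1/54) = 121/6318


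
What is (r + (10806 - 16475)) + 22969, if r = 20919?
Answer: 38219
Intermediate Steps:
(r + (10806 - 16475)) + 22969 = (20919 + (10806 - 16475)) + 22969 = (20919 - 5669) + 22969 = 15250 + 22969 = 38219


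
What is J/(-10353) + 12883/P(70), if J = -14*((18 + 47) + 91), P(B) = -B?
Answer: -6344039/34510 ≈ -183.83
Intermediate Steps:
J = -2184 (J = -14*(65 + 91) = -14*156 = -2184)
J/(-10353) + 12883/P(70) = -2184/(-10353) + 12883/((-1*70)) = -2184*(-1/10353) + 12883/(-70) = 104/493 + 12883*(-1/70) = 104/493 - 12883/70 = -6344039/34510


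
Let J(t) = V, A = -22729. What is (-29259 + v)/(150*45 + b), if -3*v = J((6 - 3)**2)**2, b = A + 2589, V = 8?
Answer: 6757/3090 ≈ 2.1867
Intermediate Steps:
J(t) = 8
b = -20140 (b = -22729 + 2589 = -20140)
v = -64/3 (v = -1/3*8**2 = -1/3*64 = -64/3 ≈ -21.333)
(-29259 + v)/(150*45 + b) = (-29259 - 64/3)/(150*45 - 20140) = -87841/(3*(6750 - 20140)) = -87841/3/(-13390) = -87841/3*(-1/13390) = 6757/3090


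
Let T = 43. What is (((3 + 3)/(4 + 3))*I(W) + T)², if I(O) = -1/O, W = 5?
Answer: 2247001/1225 ≈ 1834.3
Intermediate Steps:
(((3 + 3)/(4 + 3))*I(W) + T)² = (((3 + 3)/(4 + 3))*(-1/5) + 43)² = ((6/7)*(-1*⅕) + 43)² = ((6*(⅐))*(-⅕) + 43)² = ((6/7)*(-⅕) + 43)² = (-6/35 + 43)² = (1499/35)² = 2247001/1225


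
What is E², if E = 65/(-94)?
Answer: 4225/8836 ≈ 0.47816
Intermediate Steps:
E = -65/94 (E = 65*(-1/94) = -65/94 ≈ -0.69149)
E² = (-65/94)² = 4225/8836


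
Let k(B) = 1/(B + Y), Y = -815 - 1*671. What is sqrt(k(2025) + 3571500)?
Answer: sqrt(21175423511)/77 ≈ 1889.8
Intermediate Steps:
Y = -1486 (Y = -815 - 671 = -1486)
k(B) = 1/(-1486 + B) (k(B) = 1/(B - 1486) = 1/(-1486 + B))
sqrt(k(2025) + 3571500) = sqrt(1/(-1486 + 2025) + 3571500) = sqrt(1/539 + 3571500) = sqrt(1925038501/539) = sqrt(21175423511)/77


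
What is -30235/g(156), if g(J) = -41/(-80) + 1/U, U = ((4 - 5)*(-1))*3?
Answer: -7256400/203 ≈ -35746.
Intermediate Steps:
U = 3 (U = -1*(-1)*3 = 1*3 = 3)
g(J) = 203/240 (g(J) = -41/(-80) + 1/3 = -41*(-1/80) + 1*(⅓) = 41/80 + ⅓ = 203/240)
-30235/g(156) = -30235/203/240 = -30235*240/203 = -7256400/203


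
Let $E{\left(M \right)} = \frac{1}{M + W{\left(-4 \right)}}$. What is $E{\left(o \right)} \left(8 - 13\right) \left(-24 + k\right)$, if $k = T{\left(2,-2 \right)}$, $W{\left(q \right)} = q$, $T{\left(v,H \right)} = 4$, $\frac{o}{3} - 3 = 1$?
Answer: $\frac{25}{2} \approx 12.5$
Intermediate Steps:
$o = 12$ ($o = 9 + 3 \cdot 1 = 9 + 3 = 12$)
$k = 4$
$E{\left(M \right)} = \frac{1}{-4 + M}$ ($E{\left(M \right)} = \frac{1}{M - 4} = \frac{1}{-4 + M}$)
$E{\left(o \right)} \left(8 - 13\right) \left(-24 + k\right) = \frac{\left(8 - 13\right) \left(-24 + 4\right)}{-4 + 12} = \frac{\left(-5\right) \left(-20\right)}{8} = \frac{1}{8} \cdot 100 = \frac{25}{2}$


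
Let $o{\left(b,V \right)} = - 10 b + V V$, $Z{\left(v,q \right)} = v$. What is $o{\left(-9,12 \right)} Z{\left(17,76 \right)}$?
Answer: $3978$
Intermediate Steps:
$o{\left(b,V \right)} = V^{2} - 10 b$ ($o{\left(b,V \right)} = - 10 b + V^{2} = V^{2} - 10 b$)
$o{\left(-9,12 \right)} Z{\left(17,76 \right)} = \left(12^{2} - -90\right) 17 = \left(144 + 90\right) 17 = 234 \cdot 17 = 3978$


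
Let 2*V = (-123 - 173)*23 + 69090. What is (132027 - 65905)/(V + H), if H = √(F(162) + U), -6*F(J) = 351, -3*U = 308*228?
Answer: 4118210404/1939570695 - 66122*I*√93866/1939570695 ≈ 2.1233 - 0.010445*I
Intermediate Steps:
U = -23408 (U = -308*228/3 = -⅓*70224 = -23408)
F(J) = -117/2 (F(J) = -⅙*351 = -117/2)
V = 31141 (V = ((-123 - 173)*23 + 69090)/2 = (-296*23 + 69090)/2 = (-6808 + 69090)/2 = (½)*62282 = 31141)
H = I*√93866/2 (H = √(-117/2 - 23408) = √(-46933/2) = I*√93866/2 ≈ 153.19*I)
(132027 - 65905)/(V + H) = (132027 - 65905)/(31141 + I*√93866/2) = 66122/(31141 + I*√93866/2)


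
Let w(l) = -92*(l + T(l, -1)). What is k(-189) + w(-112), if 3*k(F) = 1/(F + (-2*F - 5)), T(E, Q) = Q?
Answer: 5738593/552 ≈ 10396.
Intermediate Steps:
k(F) = 1/(3*(-5 - F)) (k(F) = 1/(3*(F + (-2*F - 5))) = 1/(3*(F + (-5 - 2*F))) = 1/(3*(-5 - F)))
w(l) = 92 - 92*l (w(l) = -92*(l - 1) = -92*(-1 + l) = 92 - 92*l)
k(-189) + w(-112) = -1/(15 + 3*(-189)) + (92 - 92*(-112)) = -1/(15 - 567) + (92 + 10304) = -1/(-552) + 10396 = -1*(-1/552) + 10396 = 1/552 + 10396 = 5738593/552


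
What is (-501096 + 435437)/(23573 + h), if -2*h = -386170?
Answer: -65659/216658 ≈ -0.30305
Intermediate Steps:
h = 193085 (h = -½*(-386170) = 193085)
(-501096 + 435437)/(23573 + h) = (-501096 + 435437)/(23573 + 193085) = -65659/216658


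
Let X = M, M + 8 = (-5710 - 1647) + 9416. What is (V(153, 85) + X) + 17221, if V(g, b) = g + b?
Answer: 19510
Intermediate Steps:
M = 2051 (M = -8 + ((-5710 - 1647) + 9416) = -8 + (-7357 + 9416) = -8 + 2059 = 2051)
V(g, b) = b + g
X = 2051
(V(153, 85) + X) + 17221 = ((85 + 153) + 2051) + 17221 = (238 + 2051) + 17221 = 2289 + 17221 = 19510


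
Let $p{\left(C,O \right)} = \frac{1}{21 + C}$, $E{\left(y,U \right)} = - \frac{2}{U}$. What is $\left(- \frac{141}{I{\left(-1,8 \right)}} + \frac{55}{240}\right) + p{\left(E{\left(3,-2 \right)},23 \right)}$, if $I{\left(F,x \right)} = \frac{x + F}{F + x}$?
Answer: $- \frac{74303}{528} \approx -140.73$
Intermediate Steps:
$I{\left(F,x \right)} = 1$ ($I{\left(F,x \right)} = \frac{F + x}{F + x} = 1$)
$\left(- \frac{141}{I{\left(-1,8 \right)}} + \frac{55}{240}\right) + p{\left(E{\left(3,-2 \right)},23 \right)} = \left(- \frac{141}{1} + \frac{55}{240}\right) + \frac{1}{21 - \frac{2}{-2}} = \left(\left(-141\right) 1 + 55 \cdot \frac{1}{240}\right) + \frac{1}{21 - -1} = \left(-141 + \frac{11}{48}\right) + \frac{1}{21 + 1} = - \frac{6757}{48} + \frac{1}{22} = - \frac{74303}{528}$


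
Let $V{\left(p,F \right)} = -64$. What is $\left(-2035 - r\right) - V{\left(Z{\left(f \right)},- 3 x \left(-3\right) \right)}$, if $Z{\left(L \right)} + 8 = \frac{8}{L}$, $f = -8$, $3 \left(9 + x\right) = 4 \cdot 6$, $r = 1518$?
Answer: $-3489$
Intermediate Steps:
$x = -1$ ($x = -9 + \frac{4 \cdot 6}{3} = -9 + \frac{1}{3} \cdot 24 = -9 + 8 = -1$)
$Z{\left(L \right)} = -8 + \frac{8}{L}$
$\left(-2035 - r\right) - V{\left(Z{\left(f \right)},- 3 x \left(-3\right) \right)} = \left(-2035 - 1518\right) - -64 = \left(-2035 - 1518\right) + 64 = -3553 + 64 = -3489$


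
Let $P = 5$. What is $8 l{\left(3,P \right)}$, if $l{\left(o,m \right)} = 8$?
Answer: $64$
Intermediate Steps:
$8 l{\left(3,P \right)} = 8 \cdot 8 = 64$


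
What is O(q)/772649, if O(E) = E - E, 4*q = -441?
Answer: 0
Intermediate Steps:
q = -441/4 (q = (¼)*(-441) = -441/4 ≈ -110.25)
O(E) = 0
O(q)/772649 = 0/772649 = 0*(1/772649) = 0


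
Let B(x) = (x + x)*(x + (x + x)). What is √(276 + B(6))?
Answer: 2*√123 ≈ 22.181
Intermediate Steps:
B(x) = 6*x² (B(x) = (2*x)*(x + 2*x) = (2*x)*(3*x) = 6*x²)
√(276 + B(6)) = √(276 + 6*6²) = √(276 + 6*36) = √(276 + 216) = √492 = 2*√123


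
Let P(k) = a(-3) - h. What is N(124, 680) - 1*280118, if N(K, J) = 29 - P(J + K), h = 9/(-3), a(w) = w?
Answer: -280089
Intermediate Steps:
h = -3 (h = 9*(-1/3) = -3)
P(k) = 0 (P(k) = -3 - 1*(-3) = -3 + 3 = 0)
N(K, J) = 29 (N(K, J) = 29 - 1*0 = 29 + 0 = 29)
N(124, 680) - 1*280118 = 29 - 1*280118 = 29 - 280118 = -280089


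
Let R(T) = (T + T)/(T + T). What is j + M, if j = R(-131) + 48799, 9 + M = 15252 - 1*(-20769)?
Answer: 84812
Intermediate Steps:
R(T) = 1 (R(T) = (2*T)/((2*T)) = (2*T)*(1/(2*T)) = 1)
M = 36012 (M = -9 + (15252 - 1*(-20769)) = -9 + (15252 + 20769) = -9 + 36021 = 36012)
j = 48800 (j = 1 + 48799 = 48800)
j + M = 48800 + 36012 = 84812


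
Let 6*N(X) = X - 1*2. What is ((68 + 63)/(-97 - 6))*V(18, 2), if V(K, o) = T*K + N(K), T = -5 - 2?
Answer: 48470/309 ≈ 156.86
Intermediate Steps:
T = -7
N(X) = -⅓ + X/6 (N(X) = (X - 1*2)/6 = (X - 2)/6 = (-2 + X)/6 = -⅓ + X/6)
V(K, o) = -⅓ - 41*K/6 (V(K, o) = -7*K + (-⅓ + K/6) = -⅓ - 41*K/6)
((68 + 63)/(-97 - 6))*V(18, 2) = ((68 + 63)/(-97 - 6))*(-⅓ - 41/6*18) = (131/(-103))*(-⅓ - 123) = (131*(-1/103))*(-370/3) = -131/103*(-370/3) = 48470/309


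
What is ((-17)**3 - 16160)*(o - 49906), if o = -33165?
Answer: 1750555183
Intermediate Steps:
((-17)**3 - 16160)*(o - 49906) = ((-17)**3 - 16160)*(-33165 - 49906) = (-4913 - 16160)*(-83071) = -21073*(-83071) = 1750555183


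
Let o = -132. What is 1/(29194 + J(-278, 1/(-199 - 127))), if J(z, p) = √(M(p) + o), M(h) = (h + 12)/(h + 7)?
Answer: 66591514/1944072956897 - I*√677869861/1944072956897 ≈ 3.4254e-5 - 1.3392e-8*I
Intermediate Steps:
M(h) = (12 + h)/(7 + h)
J(z, p) = √(-132 + (12 + p)/(7 + p)) (J(z, p) = √((12 + p)/(7 + p) - 132) = √(-132 + (12 + p)/(7 + p)))
1/(29194 + J(-278, 1/(-199 - 127))) = 1/(29194 + √((-912 - 131/(-199 - 127))/(7 + 1/(-199 - 127)))) = 1/(29194 + √((-912 - 131/(-326))/(7 + 1/(-326)))) = 1/(29194 + √((-912 - 131*(-1/326))/(7 - 1/326))) = 1/(29194 + √((-912 + 131/326)/(2281/326))) = 1/(29194 + √((326/2281)*(-297181/326))) = 1/(29194 + √(-297181/2281)) = 1/(29194 + I*√677869861/2281)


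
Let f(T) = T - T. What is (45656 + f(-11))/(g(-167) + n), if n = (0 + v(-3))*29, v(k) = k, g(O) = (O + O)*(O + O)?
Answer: 45656/111469 ≈ 0.40958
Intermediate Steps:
g(O) = 4*O**2 (g(O) = (2*O)*(2*O) = 4*O**2)
f(T) = 0
n = -87 (n = (0 - 3)*29 = -3*29 = -87)
(45656 + f(-11))/(g(-167) + n) = (45656 + 0)/(4*(-167)**2 - 87) = 45656/(4*27889 - 87) = 45656/(111556 - 87) = 45656/111469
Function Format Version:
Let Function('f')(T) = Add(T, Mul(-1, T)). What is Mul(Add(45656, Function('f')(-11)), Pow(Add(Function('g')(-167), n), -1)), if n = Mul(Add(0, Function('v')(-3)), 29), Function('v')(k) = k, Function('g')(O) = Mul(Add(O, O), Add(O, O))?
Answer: Rational(45656, 111469) ≈ 0.40958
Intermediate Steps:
Function('g')(O) = Mul(4, Pow(O, 2)) (Function('g')(O) = Mul(Mul(2, O), Mul(2, O)) = Mul(4, Pow(O, 2)))
Function('f')(T) = 0
n = -87 (n = Mul(Add(0, -3), 29) = Mul(-3, 29) = -87)
Mul(Add(45656, Function('f')(-11)), Pow(Add(Function('g')(-167), n), -1)) = Mul(Add(45656, 0), Pow(Add(Mul(4, Pow(-167, 2)), -87), -1)) = Mul(45656, Pow(Add(Mul(4, 27889), -87), -1)) = Mul(45656, Pow(Add(111556, -87), -1)) = Mul(45656, Pow(111469, -1)) = Mul(45656, Rational(1, 111469)) = Rational(45656, 111469)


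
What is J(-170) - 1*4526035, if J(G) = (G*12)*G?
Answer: -4179235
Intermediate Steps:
J(G) = 12*G**2 (J(G) = (12*G)*G = 12*G**2)
J(-170) - 1*4526035 = 12*(-170)**2 - 1*4526035 = 12*28900 - 4526035 = 346800 - 4526035 = -4179235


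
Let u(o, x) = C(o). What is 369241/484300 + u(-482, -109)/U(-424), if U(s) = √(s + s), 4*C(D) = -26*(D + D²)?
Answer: 369241/484300 + 1506973*I*√53/212 ≈ 0.76242 + 51750.0*I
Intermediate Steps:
C(D) = -13*D/2 - 13*D²/2 (C(D) = (-26*(D + D²))/4 = (-26*D - 26*D²)/4 = -13*D/2 - 13*D²/2)
u(o, x) = -13*o*(1 + o)/2
U(s) = √2*√s (U(s) = √(2*s) = √2*√s)
369241/484300 + u(-482, -109)/U(-424) = 369241/484300 + (-13/2*(-482)*(1 - 482))/((√2*√(-424))) = 369241*(1/484300) + (-13/2*(-482)*(-481))/((√2*(2*I*√106))) = 369241/484300 - 1506973*(-I*√53/212) = 369241/484300 - (-1506973)*I*√53/212 = 369241/484300 + 1506973*I*√53/212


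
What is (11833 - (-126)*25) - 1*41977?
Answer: -26994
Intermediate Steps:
(11833 - (-126)*25) - 1*41977 = (11833 - 1*(-3150)) - 41977 = (11833 + 3150) - 41977 = 14983 - 41977 = -26994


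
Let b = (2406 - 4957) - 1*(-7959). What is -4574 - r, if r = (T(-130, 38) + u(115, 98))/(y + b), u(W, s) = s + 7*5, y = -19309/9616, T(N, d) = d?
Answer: -12514555118/2736001 ≈ -4574.0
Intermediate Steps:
y = -19309/9616 (y = -19309*1/9616 = -19309/9616 ≈ -2.0080)
u(W, s) = 35 + s (u(W, s) = s + 35 = 35 + s)
b = 5408 (b = -2551 + 7959 = 5408)
r = 86544/2736001 (r = (38 + (35 + 98))/(-19309/9616 + 5408) = (38 + 133)/(51984019/9616) = 171*(9616/51984019) = 86544/2736001 ≈ 0.031632)
-4574 - r = -4574 - 1*86544/2736001 = -4574 - 86544/2736001 = -12514555118/2736001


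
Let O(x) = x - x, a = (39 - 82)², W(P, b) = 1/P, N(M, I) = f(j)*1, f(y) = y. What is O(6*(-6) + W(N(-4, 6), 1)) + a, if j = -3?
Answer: 1849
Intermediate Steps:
N(M, I) = -3 (N(M, I) = -3*1 = -3)
a = 1849 (a = (-43)² = 1849)
O(x) = 0
O(6*(-6) + W(N(-4, 6), 1)) + a = 0 + 1849 = 1849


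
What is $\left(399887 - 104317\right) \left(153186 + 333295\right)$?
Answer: $143789189170$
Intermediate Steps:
$\left(399887 - 104317\right) \left(153186 + 333295\right) = 295570 \cdot 486481 = 143789189170$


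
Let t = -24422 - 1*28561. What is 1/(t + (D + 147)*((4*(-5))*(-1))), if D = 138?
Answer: -1/47283 ≈ -2.1149e-5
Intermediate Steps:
t = -52983 (t = -24422 - 28561 = -52983)
1/(t + (D + 147)*((4*(-5))*(-1))) = 1/(-52983 + (138 + 147)*((4*(-5))*(-1))) = 1/(-52983 + 285*(-20*(-1))) = 1/(-52983 + 285*20) = 1/(-52983 + 5700) = 1/(-47283) = -1/47283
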